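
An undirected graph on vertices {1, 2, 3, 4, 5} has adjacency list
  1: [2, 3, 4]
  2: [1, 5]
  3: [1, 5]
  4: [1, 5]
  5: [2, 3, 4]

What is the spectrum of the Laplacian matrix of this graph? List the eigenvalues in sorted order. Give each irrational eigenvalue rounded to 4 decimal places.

Reading degrees in the order [1, 2, 3, 4, 5] gives [3, 2, 2, 2, 3]; set D = diag(3, 2, 2, 2, 3) and form L = D - A. The multiplicity of 0 as a Laplacian eigenvalue equals the number of connected components. By the matrix-tree theorem the graph has (1/5) * product of the nonzero eigenvalues = 12 spanning trees. The largest eigenvalue, 5, is at most the vertex count 5.

[0, 2, 2, 3, 5]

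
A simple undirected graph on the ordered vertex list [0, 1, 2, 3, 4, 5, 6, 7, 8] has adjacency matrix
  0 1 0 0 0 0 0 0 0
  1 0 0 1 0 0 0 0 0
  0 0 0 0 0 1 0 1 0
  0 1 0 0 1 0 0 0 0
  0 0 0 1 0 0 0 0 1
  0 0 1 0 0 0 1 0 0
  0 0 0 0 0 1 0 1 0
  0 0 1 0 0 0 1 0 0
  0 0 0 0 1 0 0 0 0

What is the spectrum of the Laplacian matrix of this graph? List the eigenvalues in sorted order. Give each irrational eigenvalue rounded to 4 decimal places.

Each diagonal entry of L is the vertex degree and each off-diagonal entry is -1 where an edge is present, 0 otherwise; in the order [0, 1, 2, 3, 4, 5, 6, 7, 8] the diagonal is [1, 2, 2, 2, 2, 2, 2, 2, 1]. L is symmetric positive semidefinite, so every eigenvalue is real and nonnegative. The 2 zero eigenvalues correspond to the 2 connected components.

[0, 0, 0.3820, 1.3820, 2, 2, 2.6180, 3.6180, 4]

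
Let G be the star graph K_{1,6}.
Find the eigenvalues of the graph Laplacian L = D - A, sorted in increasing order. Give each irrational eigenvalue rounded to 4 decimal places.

[0, 1, 1, 1, 1, 1, 7]

The graph has 7 vertices and degree multiset [6, 1, 1, 1, 1, 1, 1]; D is the diagonal matrix of degrees and L = D - A. Diagonalising L (or applying a numerical eigensolver to the 7x7 matrix) gives the spectrum above. The single zero eigenvalue shows the graph is connected. There is one zero in the spectrum, matching the 1 component. The eigenvalues sum to 12, which equals trace(L) = 2|E|.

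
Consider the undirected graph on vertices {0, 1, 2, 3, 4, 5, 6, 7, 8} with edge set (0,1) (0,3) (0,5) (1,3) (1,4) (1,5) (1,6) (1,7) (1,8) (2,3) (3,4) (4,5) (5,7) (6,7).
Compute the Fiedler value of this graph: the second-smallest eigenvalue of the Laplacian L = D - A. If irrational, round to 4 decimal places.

0.7298

Reading degrees in the order [0, 1, 2, 3, 4, 5, 6, 7, 8] gives [3, 7, 1, 4, 3, 4, 2, 3, 1]; set D = diag(3, 7, 1, 4, 3, 4, 2, 3, 1) and form L = D - A. The smallest Laplacian eigenvalue is always 0. The next one, lambda_2 = 0.7298, measures how hard the graph is to disconnect: larger values mean better connectivity.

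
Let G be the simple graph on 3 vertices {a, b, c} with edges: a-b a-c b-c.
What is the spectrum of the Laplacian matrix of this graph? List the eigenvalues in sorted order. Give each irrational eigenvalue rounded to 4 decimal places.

[0, 3, 3]

Reading degrees in the order [a, b, c] gives [2, 2, 2]; set D = diag(2, 2, 2) and form L = D - A. The multiplicity of 0 as a Laplacian eigenvalue equals the number of connected components. The single zero eigenvalue shows the graph is connected. By the matrix-tree theorem the graph has (1/3) * product of the nonzero eigenvalues = 3 spanning trees.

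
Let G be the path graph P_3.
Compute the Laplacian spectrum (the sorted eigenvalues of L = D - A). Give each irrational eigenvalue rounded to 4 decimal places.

The graph has 3 vertices and degree multiset [2, 1, 1]; D is the diagonal matrix of degrees and L = D - A. Since every row of L sums to 0, the all-ones vector is in the kernel and 0 is an eigenvalue. The single zero eigenvalue shows the graph is connected.

[0, 1, 3]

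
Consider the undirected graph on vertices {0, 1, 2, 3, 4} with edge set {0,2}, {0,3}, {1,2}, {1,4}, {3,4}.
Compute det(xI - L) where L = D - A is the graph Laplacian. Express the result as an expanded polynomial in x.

x^5 - 10x^4 + 35x^3 - 50x^2 + 25x

Reading degrees in the order [0, 1, 2, 3, 4] gives [2, 2, 2, 2, 2]; set D = diag(2, 2, 2, 2, 2) and form L = D - A. L has integer entries, so p(x) = det(xI - L) has integer coefficients. Expanding the determinant yields x^5 - 10x^4 + 35x^3 - 50x^2 + 25x. The constant term is 0 because L is singular (the all-ones vector lies in its kernel). The largest eigenvalue, 3.6180, is at most the vertex count 5. By the matrix-tree theorem the graph has (1/5) * product of the nonzero eigenvalues = 5 spanning trees.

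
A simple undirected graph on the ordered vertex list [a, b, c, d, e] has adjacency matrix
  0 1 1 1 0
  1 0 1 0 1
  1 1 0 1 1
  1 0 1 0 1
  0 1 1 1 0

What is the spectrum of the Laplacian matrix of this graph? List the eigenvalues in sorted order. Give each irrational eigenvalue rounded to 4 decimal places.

Reading degrees in the order [a, b, c, d, e] gives [3, 3, 4, 3, 3]; set D = diag(3, 3, 4, 3, 3) and form L = D - A. The multiplicity of 0 as a Laplacian eigenvalue equals the number of connected components. The single zero eigenvalue shows the graph is connected.

[0, 3, 3, 5, 5]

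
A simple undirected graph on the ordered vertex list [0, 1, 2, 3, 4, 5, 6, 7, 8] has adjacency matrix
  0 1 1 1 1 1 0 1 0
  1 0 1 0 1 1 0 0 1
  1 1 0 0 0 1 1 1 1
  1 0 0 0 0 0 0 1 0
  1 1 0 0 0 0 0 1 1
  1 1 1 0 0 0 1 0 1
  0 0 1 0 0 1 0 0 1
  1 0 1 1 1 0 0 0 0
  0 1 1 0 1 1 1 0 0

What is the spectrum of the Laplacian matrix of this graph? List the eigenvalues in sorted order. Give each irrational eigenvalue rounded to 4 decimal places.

[0, 1.4556, 2.8266, 4.1844, 4.6516, 5.8319, 6.2794, 7.0542, 7.7163]

With the vertex order [0, 1, 2, 3, 4, 5, 6, 7, 8], the degrees are [6, 5, 6, 2, 4, 5, 3, 4, 5], giving D = diag(6, 5, 6, 2, 4, 5, 3, 4, 5) and L = D - A. Diagonalising L (or applying a numerical eigensolver to the 9x9 matrix) gives the spectrum above. The single zero eigenvalue shows the graph is connected. By the matrix-tree theorem the graph has (1/9) * product of the nonzero eigenvalues = 17737 spanning trees. The largest eigenvalue, 7.7163, is at most the vertex count 9.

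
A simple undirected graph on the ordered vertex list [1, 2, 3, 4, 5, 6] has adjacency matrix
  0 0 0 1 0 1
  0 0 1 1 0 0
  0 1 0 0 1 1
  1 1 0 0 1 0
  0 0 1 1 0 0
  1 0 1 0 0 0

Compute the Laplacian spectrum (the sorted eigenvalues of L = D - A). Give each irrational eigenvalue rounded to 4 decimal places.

Each diagonal entry of L is the vertex degree and each off-diagonal entry is -1 where an edge is present, 0 otherwise; in the order [1, 2, 3, 4, 5, 6] the diagonal is [2, 2, 3, 3, 2, 2]. Diagonalising L (or applying a numerical eigensolver to the 6x6 matrix) gives the spectrum above. The single zero eigenvalue shows the graph is connected. There is one zero in the spectrum, matching the 1 component.

[0, 1.2679, 2, 2, 4, 4.7321]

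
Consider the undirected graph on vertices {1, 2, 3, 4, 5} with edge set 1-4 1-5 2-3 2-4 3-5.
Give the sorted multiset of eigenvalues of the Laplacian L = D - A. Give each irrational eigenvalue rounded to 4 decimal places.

[0, 1.3820, 1.3820, 3.6180, 3.6180]

Each diagonal entry of L is the vertex degree and each off-diagonal entry is -1 where an edge is present, 0 otherwise; in the order [1, 2, 3, 4, 5] the diagonal is [2, 2, 2, 2, 2]. The multiplicity of 0 as a Laplacian eigenvalue equals the number of connected components. The eigenvalues sum to 10, which equals trace(L) = 2|E|.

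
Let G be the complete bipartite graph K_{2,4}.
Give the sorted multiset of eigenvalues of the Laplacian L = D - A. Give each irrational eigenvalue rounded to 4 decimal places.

[0, 2, 2, 2, 4, 6]

The graph has 6 vertices and degree multiset [4, 4, 2, 2, 2, 2]; D is the diagonal matrix of degrees and L = D - A. L is symmetric positive semidefinite, so every eigenvalue is real and nonnegative. There is one zero in the spectrum, matching the 1 component.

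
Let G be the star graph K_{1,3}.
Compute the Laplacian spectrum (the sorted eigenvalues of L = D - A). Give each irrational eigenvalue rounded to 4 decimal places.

The graph has 4 vertices and degree multiset [3, 1, 1, 1]; D is the diagonal matrix of degrees and L = D - A. L is symmetric positive semidefinite, so every eigenvalue is real and nonnegative. The eigenvalues sum to 6, which equals trace(L) = 2|E|.

[0, 1, 1, 4]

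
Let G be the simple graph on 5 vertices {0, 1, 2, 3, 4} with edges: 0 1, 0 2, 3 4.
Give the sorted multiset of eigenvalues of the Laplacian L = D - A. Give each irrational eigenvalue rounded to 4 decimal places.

[0, 0, 1, 2, 3]

Reading degrees in the order [0, 1, 2, 3, 4] gives [2, 1, 1, 1, 1]; set D = diag(2, 1, 1, 1, 1) and form L = D - A. Since every row of L sums to 0, the all-ones vector is in the kernel and 0 is an eigenvalue. The 2 zero eigenvalues correspond to the 2 connected components. The largest eigenvalue, 3, is at most the vertex count 5.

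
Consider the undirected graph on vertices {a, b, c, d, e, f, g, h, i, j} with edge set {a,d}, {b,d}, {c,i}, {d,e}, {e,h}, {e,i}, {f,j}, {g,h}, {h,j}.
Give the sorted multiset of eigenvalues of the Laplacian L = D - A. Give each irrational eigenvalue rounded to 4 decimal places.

[0, 0.2076, 0.3326, 0.6394, 1, 1.7049, 2.2883, 3.0761, 3.8552, 4.8958]

Reading degrees in the order [a, b, c, d, e, f, g, h, i, j] gives [1, 1, 1, 3, 3, 1, 1, 3, 2, 2]; set D = diag(1, 1, 1, 3, 3, 1, 1, 3, 2, 2) and form L = D - A. L is symmetric positive semidefinite, so every eigenvalue is real and nonnegative.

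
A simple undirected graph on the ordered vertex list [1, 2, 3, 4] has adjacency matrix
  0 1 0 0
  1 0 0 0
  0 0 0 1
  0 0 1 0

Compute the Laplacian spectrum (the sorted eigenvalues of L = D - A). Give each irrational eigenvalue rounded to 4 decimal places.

Each diagonal entry of L is the vertex degree and each off-diagonal entry is -1 where an edge is present, 0 otherwise; in the order [1, 2, 3, 4] the diagonal is [1, 1, 1, 1]. Diagonalising L (or applying a numerical eigensolver to the 4x4 matrix) gives the spectrum above. The 2 zero eigenvalues correspond to the 2 connected components. There are 2 zeros in the spectrum, matching the 2 components.

[0, 0, 2, 2]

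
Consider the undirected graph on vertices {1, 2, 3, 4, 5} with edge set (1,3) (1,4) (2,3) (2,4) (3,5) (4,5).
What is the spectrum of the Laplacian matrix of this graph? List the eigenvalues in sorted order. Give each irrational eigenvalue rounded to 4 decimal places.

[0, 2, 2, 3, 5]

Each diagonal entry of L is the vertex degree and each off-diagonal entry is -1 where an edge is present, 0 otherwise; in the order [1, 2, 3, 4, 5] the diagonal is [2, 2, 3, 3, 2]. Since every row of L sums to 0, the all-ones vector is in the kernel and 0 is an eigenvalue.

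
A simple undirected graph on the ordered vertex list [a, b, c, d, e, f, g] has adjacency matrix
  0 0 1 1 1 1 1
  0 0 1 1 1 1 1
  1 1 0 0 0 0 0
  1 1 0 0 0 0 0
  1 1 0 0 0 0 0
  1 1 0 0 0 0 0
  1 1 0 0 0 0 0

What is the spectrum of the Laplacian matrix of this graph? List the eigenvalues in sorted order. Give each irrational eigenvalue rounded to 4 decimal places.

With the vertex order [a, b, c, d, e, f, g], the degrees are [5, 5, 2, 2, 2, 2, 2], giving D = diag(5, 5, 2, 2, 2, 2, 2) and L = D - A. L is symmetric positive semidefinite, so every eigenvalue is real and nonnegative. The single zero eigenvalue shows the graph is connected. By the matrix-tree theorem the graph has (1/7) * product of the nonzero eigenvalues = 80 spanning trees. There is one zero in the spectrum, matching the 1 component.

[0, 2, 2, 2, 2, 5, 7]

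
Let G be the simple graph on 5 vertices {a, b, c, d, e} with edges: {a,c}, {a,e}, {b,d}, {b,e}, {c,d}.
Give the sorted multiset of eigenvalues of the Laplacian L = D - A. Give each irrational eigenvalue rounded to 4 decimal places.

[0, 1.3820, 1.3820, 3.6180, 3.6180]

Each diagonal entry of L is the vertex degree and each off-diagonal entry is -1 where an edge is present, 0 otherwise; in the order [a, b, c, d, e] the diagonal is [2, 2, 2, 2, 2]. L is symmetric positive semidefinite, so every eigenvalue is real and nonnegative. The single zero eigenvalue shows the graph is connected. The largest eigenvalue, 3.6180, is at most the vertex count 5. The eigenvalues sum to 10, which equals trace(L) = 2|E|.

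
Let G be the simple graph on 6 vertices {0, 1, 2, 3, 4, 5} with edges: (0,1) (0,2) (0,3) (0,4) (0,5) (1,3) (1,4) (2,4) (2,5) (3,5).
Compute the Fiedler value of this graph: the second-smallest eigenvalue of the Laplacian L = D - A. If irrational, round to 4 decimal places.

2.3820

With the vertex order [0, 1, 2, 3, 4, 5], the degrees are [5, 3, 3, 3, 3, 3], giving D = diag(5, 3, 3, 3, 3, 3) and L = D - A. The sorted Laplacian eigenvalues are [0, 2.3820, 2.3820, 4.6180, 4.6180, 6]; the algebraic connectivity is the second entry, 2.3820. There is one zero in the spectrum, matching the 1 component.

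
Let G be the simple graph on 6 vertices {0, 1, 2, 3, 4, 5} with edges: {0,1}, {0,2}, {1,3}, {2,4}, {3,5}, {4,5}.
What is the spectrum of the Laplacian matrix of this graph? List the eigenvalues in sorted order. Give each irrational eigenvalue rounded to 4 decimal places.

Each diagonal entry of L is the vertex degree and each off-diagonal entry is -1 where an edge is present, 0 otherwise; in the order [0, 1, 2, 3, 4, 5] the diagonal is [2, 2, 2, 2, 2, 2]. Since every row of L sums to 0, the all-ones vector is in the kernel and 0 is an eigenvalue. The single zero eigenvalue shows the graph is connected. The largest eigenvalue, 4, is at most the vertex count 6. The eigenvalues sum to 12, which equals trace(L) = 2|E|.

[0, 1, 1, 3, 3, 4]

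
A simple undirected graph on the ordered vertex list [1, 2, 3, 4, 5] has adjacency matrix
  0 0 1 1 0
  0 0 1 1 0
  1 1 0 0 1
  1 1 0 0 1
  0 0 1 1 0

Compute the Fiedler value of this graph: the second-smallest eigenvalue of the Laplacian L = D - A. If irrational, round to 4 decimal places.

2

Each diagonal entry of L is the vertex degree and each off-diagonal entry is -1 where an edge is present, 0 otherwise; in the order [1, 2, 3, 4, 5] the diagonal is [2, 2, 3, 3, 2]. The smallest Laplacian eigenvalue is always 0. The next one, lambda_2 = 2, measures how hard the graph is to disconnect: larger values mean better connectivity. By the matrix-tree theorem the graph has (1/5) * product of the nonzero eigenvalues = 12 spanning trees.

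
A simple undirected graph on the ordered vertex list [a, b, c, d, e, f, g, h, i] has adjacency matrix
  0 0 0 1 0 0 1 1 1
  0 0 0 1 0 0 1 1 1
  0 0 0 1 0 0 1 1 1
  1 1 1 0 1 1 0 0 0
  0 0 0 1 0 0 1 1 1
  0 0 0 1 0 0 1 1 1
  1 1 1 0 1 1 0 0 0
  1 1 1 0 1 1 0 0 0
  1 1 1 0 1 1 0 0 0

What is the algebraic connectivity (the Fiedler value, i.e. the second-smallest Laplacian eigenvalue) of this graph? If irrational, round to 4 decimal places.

Reading degrees in the order [a, b, c, d, e, f, g, h, i] gives [4, 4, 4, 5, 4, 4, 5, 5, 5]; set D = diag(4, 4, 4, 5, 4, 4, 5, 5, 5) and form L = D - A. The smallest Laplacian eigenvalue is always 0. The next one, lambda_2 = 4, measures how hard the graph is to disconnect: larger values mean better connectivity.

4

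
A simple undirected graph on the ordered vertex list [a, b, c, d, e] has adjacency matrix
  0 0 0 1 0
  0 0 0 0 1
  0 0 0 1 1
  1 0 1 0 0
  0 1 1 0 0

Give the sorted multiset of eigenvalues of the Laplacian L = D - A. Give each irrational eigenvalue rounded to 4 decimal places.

[0, 0.3820, 1.3820, 2.6180, 3.6180]

Each diagonal entry of L is the vertex degree and each off-diagonal entry is -1 where an edge is present, 0 otherwise; in the order [a, b, c, d, e] the diagonal is [1, 1, 2, 2, 2]. The multiplicity of 0 as a Laplacian eigenvalue equals the number of connected components. The eigenvalues sum to 8, which equals trace(L) = 2|E|.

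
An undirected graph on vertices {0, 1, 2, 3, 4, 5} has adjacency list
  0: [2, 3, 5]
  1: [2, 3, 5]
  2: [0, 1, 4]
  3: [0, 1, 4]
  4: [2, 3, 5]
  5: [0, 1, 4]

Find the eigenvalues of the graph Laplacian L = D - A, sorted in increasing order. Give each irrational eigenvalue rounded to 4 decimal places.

Each diagonal entry of L is the vertex degree and each off-diagonal entry is -1 where an edge is present, 0 otherwise; in the order [0, 1, 2, 3, 4, 5] the diagonal is [3, 3, 3, 3, 3, 3]. The multiplicity of 0 as a Laplacian eigenvalue equals the number of connected components. The single zero eigenvalue shows the graph is connected. There is one zero in the spectrum, matching the 1 component.

[0, 3, 3, 3, 3, 6]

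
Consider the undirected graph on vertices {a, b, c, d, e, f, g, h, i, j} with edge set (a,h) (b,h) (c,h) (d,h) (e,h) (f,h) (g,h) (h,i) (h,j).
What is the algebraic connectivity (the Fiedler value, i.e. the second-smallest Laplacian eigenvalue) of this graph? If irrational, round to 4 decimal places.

Each diagonal entry of L is the vertex degree and each off-diagonal entry is -1 where an edge is present, 0 otherwise; in the order [a, b, c, d, e, f, g, h, i, j] the diagonal is [1, 1, 1, 1, 1, 1, 1, 9, 1, 1]. The smallest Laplacian eigenvalue is always 0. The next one, lambda_2 = 1, measures how hard the graph is to disconnect: larger values mean better connectivity. By the matrix-tree theorem the graph has (1/10) * product of the nonzero eigenvalues = 1 spanning tree.

1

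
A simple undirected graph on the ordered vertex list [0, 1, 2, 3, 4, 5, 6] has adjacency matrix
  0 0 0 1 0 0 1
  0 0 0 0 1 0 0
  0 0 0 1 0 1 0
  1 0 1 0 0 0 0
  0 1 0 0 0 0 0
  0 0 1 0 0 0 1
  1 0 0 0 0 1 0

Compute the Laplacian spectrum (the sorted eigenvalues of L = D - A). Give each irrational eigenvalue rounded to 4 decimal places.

[0, 0, 1.3820, 1.3820, 2, 3.6180, 3.6180]

With the vertex order [0, 1, 2, 3, 4, 5, 6], the degrees are [2, 1, 2, 2, 1, 2, 2], giving D = diag(2, 1, 2, 2, 1, 2, 2) and L = D - A. The multiplicity of 0 as a Laplacian eigenvalue equals the number of connected components. The 2 zero eigenvalues correspond to the 2 connected components.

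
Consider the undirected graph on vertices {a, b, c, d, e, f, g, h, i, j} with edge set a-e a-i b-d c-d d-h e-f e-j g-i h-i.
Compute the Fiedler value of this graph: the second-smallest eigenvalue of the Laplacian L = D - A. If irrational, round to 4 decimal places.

0.1392

Reading degrees in the order [a, b, c, d, e, f, g, h, i, j] gives [2, 1, 1, 3, 3, 1, 1, 2, 3, 1]; set D = diag(2, 1, 1, 3, 3, 1, 1, 2, 3, 1) and form L = D - A. Computing the eigenvalues of L and sorting gives [0, 0.1392, 0.4384, 1, 1, 1.3820, 1.7459, 3.6180, 4.1149, 4.5616]. The Fiedler value lambda_2 = 0.1392 is strictly positive, so the graph is connected. The eigenvalues sum to 18, which equals trace(L) = 2|E|.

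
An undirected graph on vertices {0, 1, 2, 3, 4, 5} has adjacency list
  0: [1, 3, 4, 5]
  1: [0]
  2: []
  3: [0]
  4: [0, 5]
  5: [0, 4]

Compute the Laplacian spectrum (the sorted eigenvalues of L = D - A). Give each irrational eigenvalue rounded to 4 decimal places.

[0, 0, 1, 1, 3, 5]

Reading degrees in the order [0, 1, 2, 3, 4, 5] gives [4, 1, 0, 1, 2, 2]; set D = diag(4, 1, 0, 1, 2, 2) and form L = D - A. Diagonalising L (or applying a numerical eigensolver to the 6x6 matrix) gives the spectrum above. The 2 zero eigenvalues correspond to the 2 connected components.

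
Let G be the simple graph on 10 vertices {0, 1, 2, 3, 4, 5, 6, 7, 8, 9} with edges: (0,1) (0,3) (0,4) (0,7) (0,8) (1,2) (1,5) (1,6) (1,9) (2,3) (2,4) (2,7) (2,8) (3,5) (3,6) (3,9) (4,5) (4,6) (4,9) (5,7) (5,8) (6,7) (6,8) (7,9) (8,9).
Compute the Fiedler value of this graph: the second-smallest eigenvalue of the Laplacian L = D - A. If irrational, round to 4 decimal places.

Each diagonal entry of L is the vertex degree and each off-diagonal entry is -1 where an edge is present, 0 otherwise; in the order [0, 1, 2, 3, 4, 5, 6, 7, 8, 9] the diagonal is [5, 5, 5, 5, 5, 5, 5, 5, 5, 5]. The sorted Laplacian eigenvalues are [0, 5, 5, 5, 5, 5, 5, 5, 5, 10]; the algebraic connectivity is the second entry, 5. The eigenvalues sum to 50, which equals trace(L) = 2|E|.

5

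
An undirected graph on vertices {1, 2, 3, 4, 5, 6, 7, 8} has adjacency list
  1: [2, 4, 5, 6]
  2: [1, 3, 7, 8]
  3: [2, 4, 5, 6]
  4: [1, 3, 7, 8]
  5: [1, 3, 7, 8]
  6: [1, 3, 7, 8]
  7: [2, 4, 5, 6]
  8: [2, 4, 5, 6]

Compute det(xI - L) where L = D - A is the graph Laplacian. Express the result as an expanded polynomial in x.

With the vertex order [1, 2, 3, 4, 5, 6, 7, 8], the degrees are [4, 4, 4, 4, 4, 4, 4, 4], giving D = diag(4, 4, 4, 4, 4, 4, 4, 4) and L = D - A. L has integer entries, so p(x) = det(xI - L) has integer coefficients. Expanding the determinant yields x^8 - 32x^7 + 432x^6 - 3200x^5 + 14080x^4 - 36864x^3 + 53248x^2 - 32768x. The constant term is 0 because L is singular (the all-ones vector lies in its kernel). By the matrix-tree theorem the graph has (1/8) * product of the nonzero eigenvalues = 4096 spanning trees.

x^8 - 32x^7 + 432x^6 - 3200x^5 + 14080x^4 - 36864x^3 + 53248x^2 - 32768x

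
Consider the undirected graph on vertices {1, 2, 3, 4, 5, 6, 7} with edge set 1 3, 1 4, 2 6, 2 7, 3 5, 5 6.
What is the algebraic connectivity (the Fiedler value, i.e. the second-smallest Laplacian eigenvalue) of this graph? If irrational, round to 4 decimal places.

0.1981

With the vertex order [1, 2, 3, 4, 5, 6, 7], the degrees are [2, 2, 2, 1, 2, 2, 1], giving D = diag(2, 2, 2, 1, 2, 2, 1) and L = D - A. The smallest Laplacian eigenvalue is always 0. The next one, lambda_2 = 0.1981, measures how hard the graph is to disconnect: larger values mean better connectivity. There is one zero in the spectrum, matching the 1 component. By the matrix-tree theorem the graph has (1/7) * product of the nonzero eigenvalues = 1 spanning tree.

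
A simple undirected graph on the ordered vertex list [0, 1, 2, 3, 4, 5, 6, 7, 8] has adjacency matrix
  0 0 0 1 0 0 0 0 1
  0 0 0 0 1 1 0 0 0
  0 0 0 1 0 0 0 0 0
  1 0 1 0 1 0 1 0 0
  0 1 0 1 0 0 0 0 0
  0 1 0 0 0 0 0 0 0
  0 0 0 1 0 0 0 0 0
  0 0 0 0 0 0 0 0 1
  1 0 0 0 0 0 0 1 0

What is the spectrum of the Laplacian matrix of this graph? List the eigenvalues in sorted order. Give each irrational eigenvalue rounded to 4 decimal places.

[0, 0.1981, 0.4116, 1, 1.4064, 1.5550, 3, 3.2470, 5.1819]

Reading degrees in the order [0, 1, 2, 3, 4, 5, 6, 7, 8] gives [2, 2, 1, 4, 2, 1, 1, 1, 2]; set D = diag(2, 2, 1, 4, 2, 1, 1, 1, 2) and form L = D - A. Diagonalising L (or applying a numerical eigensolver to the 9x9 matrix) gives the spectrum above. The largest eigenvalue, 5.1819, is at most the vertex count 9. There is one zero in the spectrum, matching the 1 component.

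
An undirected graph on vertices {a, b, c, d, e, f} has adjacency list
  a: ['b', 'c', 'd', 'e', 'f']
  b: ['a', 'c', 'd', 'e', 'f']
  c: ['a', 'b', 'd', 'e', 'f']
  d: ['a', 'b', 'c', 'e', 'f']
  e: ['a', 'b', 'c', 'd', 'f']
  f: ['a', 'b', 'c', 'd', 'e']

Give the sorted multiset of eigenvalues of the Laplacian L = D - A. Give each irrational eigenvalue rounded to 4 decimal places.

With the vertex order [a, b, c, d, e, f], the degrees are [5, 5, 5, 5, 5, 5], giving D = diag(5, 5, 5, 5, 5, 5) and L = D - A. Diagonalising L (or applying a numerical eigensolver to the 6x6 matrix) gives the spectrum above. The single zero eigenvalue shows the graph is connected. The eigenvalues sum to 30, which equals trace(L) = 2|E|. There is one zero in the spectrum, matching the 1 component.

[0, 6, 6, 6, 6, 6]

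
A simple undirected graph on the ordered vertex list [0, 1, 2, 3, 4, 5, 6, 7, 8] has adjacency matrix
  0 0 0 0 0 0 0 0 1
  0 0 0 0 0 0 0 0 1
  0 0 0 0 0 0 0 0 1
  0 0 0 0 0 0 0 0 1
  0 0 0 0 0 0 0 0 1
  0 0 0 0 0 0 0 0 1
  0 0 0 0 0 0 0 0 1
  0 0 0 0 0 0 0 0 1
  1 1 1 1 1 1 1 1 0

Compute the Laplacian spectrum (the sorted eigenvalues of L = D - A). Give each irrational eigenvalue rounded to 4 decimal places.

Reading degrees in the order [0, 1, 2, 3, 4, 5, 6, 7, 8] gives [1, 1, 1, 1, 1, 1, 1, 1, 8]; set D = diag(1, 1, 1, 1, 1, 1, 1, 1, 8) and form L = D - A. Since every row of L sums to 0, the all-ones vector is in the kernel and 0 is an eigenvalue. There is one zero in the spectrum, matching the 1 component.

[0, 1, 1, 1, 1, 1, 1, 1, 9]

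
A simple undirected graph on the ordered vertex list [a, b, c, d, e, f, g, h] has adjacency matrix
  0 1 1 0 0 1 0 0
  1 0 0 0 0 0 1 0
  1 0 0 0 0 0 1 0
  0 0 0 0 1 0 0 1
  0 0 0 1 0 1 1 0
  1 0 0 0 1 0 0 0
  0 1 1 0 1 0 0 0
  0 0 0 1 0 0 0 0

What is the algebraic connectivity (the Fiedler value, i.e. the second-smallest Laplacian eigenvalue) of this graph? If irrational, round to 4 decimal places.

0.3563

Each diagonal entry of L is the vertex degree and each off-diagonal entry is -1 where an edge is present, 0 otherwise; in the order [a, b, c, d, e, f, g, h] the diagonal is [3, 2, 2, 2, 3, 2, 3, 1]. Computing the eigenvalues of L and sorting gives [0, 0.3563, 1.4277, 2, 2, 2.9108, 4.4679, 4.8373]. The Fiedler value lambda_2 = 0.3563 is strictly positive, so the graph is connected.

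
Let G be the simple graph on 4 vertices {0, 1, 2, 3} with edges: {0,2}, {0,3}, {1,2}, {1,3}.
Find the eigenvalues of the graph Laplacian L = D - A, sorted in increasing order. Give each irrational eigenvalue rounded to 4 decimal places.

Reading degrees in the order [0, 1, 2, 3] gives [2, 2, 2, 2]; set D = diag(2, 2, 2, 2) and form L = D - A. The multiplicity of 0 as a Laplacian eigenvalue equals the number of connected components. The single zero eigenvalue shows the graph is connected. There is one zero in the spectrum, matching the 1 component. The largest eigenvalue, 4, is at most the vertex count 4.

[0, 2, 2, 4]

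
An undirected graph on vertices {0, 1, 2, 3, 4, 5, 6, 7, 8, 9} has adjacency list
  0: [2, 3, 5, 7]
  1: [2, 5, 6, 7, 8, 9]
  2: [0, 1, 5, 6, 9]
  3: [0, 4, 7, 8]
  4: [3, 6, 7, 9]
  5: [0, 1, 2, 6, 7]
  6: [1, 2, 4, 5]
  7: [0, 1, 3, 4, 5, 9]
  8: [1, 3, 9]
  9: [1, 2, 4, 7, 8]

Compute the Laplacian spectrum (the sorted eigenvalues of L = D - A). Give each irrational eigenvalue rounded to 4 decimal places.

Each diagonal entry of L is the vertex degree and each off-diagonal entry is -1 where an edge is present, 0 otherwise; in the order [0, 1, 2, 3, 4, 5, 6, 7, 8, 9] the diagonal is [4, 6, 5, 4, 4, 5, 4, 6, 3, 5]. L is symmetric positive semidefinite, so every eigenvalue is real and nonnegative. The largest eigenvalue, 7.8829, is at most the vertex count 10. The eigenvalues sum to 46, which equals trace(L) = 2|E|.

[0, 2.3453, 2.9707, 3.2832, 4.4378, 5.4462, 5.8756, 6.5381, 7.2200, 7.8829]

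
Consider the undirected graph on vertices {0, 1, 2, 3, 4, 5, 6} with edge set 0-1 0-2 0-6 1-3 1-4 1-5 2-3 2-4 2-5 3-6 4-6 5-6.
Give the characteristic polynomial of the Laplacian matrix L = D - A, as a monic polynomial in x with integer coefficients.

Reading degrees in the order [0, 1, 2, 3, 4, 5, 6] gives [3, 4, 4, 3, 3, 3, 4]; set D = diag(3, 4, 4, 3, 3, 3, 4) and form L = D - A. The eigenvalues of L are [0, 3, 3, 3, 4, 4, 7]; the characteristic polynomial is the product of (x - lambda_i), which multiplies out to x^7 - 24x^6 + 234x^5 - 1192x^4 + 3357x^3 - 4968x^2 + 3024x. The coefficient of x^6 equals -trace(L) = -24, matching the sum of degrees. The largest eigenvalue, 7, is at most the vertex count 7.

x^7 - 24x^6 + 234x^5 - 1192x^4 + 3357x^3 - 4968x^2 + 3024x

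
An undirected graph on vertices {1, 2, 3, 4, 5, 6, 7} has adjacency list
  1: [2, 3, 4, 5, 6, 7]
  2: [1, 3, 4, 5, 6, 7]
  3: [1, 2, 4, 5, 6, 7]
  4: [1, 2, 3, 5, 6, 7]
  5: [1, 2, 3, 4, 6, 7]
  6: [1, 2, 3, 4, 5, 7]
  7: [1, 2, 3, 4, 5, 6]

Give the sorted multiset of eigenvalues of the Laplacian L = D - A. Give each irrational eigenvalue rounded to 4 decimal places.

[0, 7, 7, 7, 7, 7, 7]

Each diagonal entry of L is the vertex degree and each off-diagonal entry is -1 where an edge is present, 0 otherwise; in the order [1, 2, 3, 4, 5, 6, 7] the diagonal is [6, 6, 6, 6, 6, 6, 6]. The multiplicity of 0 as a Laplacian eigenvalue equals the number of connected components. There is one zero in the spectrum, matching the 1 component. The eigenvalues sum to 42, which equals trace(L) = 2|E|.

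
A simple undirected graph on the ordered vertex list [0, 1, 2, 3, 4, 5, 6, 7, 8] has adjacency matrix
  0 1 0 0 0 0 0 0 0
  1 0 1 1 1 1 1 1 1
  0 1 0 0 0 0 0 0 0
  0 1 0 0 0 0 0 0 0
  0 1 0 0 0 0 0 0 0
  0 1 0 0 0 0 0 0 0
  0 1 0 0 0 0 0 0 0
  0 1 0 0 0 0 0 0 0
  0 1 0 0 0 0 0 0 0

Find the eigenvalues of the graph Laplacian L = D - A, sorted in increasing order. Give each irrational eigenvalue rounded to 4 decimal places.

[0, 1, 1, 1, 1, 1, 1, 1, 9]

Reading degrees in the order [0, 1, 2, 3, 4, 5, 6, 7, 8] gives [1, 8, 1, 1, 1, 1, 1, 1, 1]; set D = diag(1, 8, 1, 1, 1, 1, 1, 1, 1) and form L = D - A. L is symmetric positive semidefinite, so every eigenvalue is real and nonnegative. The largest eigenvalue, 9, is at most the vertex count 9.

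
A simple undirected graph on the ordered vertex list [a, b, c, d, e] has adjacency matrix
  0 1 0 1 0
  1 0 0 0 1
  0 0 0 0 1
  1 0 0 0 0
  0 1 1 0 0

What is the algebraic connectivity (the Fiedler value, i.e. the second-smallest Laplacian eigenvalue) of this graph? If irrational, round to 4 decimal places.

Each diagonal entry of L is the vertex degree and each off-diagonal entry is -1 where an edge is present, 0 otherwise; in the order [a, b, c, d, e] the diagonal is [2, 2, 1, 1, 2]. The smallest Laplacian eigenvalue is always 0. The next one, lambda_2 = 0.3820, measures how hard the graph is to disconnect: larger values mean better connectivity. The largest eigenvalue, 3.6180, is at most the vertex count 5. The eigenvalues sum to 8, which equals trace(L) = 2|E|.

0.3820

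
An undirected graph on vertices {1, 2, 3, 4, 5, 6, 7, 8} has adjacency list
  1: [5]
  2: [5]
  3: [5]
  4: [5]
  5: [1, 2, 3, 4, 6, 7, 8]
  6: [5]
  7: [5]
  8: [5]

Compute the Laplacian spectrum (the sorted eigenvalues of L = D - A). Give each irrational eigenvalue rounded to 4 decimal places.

Reading degrees in the order [1, 2, 3, 4, 5, 6, 7, 8] gives [1, 1, 1, 1, 7, 1, 1, 1]; set D = diag(1, 1, 1, 1, 7, 1, 1, 1) and form L = D - A. L is symmetric positive semidefinite, so every eigenvalue is real and nonnegative. The eigenvalues sum to 14, which equals trace(L) = 2|E|.

[0, 1, 1, 1, 1, 1, 1, 8]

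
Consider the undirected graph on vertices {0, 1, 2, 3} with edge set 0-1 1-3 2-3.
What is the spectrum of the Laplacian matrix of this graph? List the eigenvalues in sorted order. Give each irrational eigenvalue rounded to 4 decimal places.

Each diagonal entry of L is the vertex degree and each off-diagonal entry is -1 where an edge is present, 0 otherwise; in the order [0, 1, 2, 3] the diagonal is [1, 2, 1, 2]. Since every row of L sums to 0, the all-ones vector is in the kernel and 0 is an eigenvalue. The single zero eigenvalue shows the graph is connected. There is one zero in the spectrum, matching the 1 component.

[0, 0.5858, 2, 3.4142]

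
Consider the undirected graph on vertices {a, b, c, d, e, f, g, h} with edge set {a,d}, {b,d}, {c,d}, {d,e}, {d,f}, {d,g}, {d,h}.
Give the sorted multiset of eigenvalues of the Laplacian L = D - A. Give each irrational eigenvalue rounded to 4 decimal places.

[0, 1, 1, 1, 1, 1, 1, 8]

Each diagonal entry of L is the vertex degree and each off-diagonal entry is -1 where an edge is present, 0 otherwise; in the order [a, b, c, d, e, f, g, h] the diagonal is [1, 1, 1, 7, 1, 1, 1, 1]. The multiplicity of 0 as a Laplacian eigenvalue equals the number of connected components. The single zero eigenvalue shows the graph is connected. The eigenvalues sum to 14, which equals trace(L) = 2|E|.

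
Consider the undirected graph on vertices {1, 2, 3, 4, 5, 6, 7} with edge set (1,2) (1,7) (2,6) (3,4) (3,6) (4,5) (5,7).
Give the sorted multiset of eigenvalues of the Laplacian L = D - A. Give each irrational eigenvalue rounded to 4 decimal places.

[0, 0.7530, 0.7530, 2.4450, 2.4450, 3.8019, 3.8019]

Each diagonal entry of L is the vertex degree and each off-diagonal entry is -1 where an edge is present, 0 otherwise; in the order [1, 2, 3, 4, 5, 6, 7] the diagonal is [2, 2, 2, 2, 2, 2, 2]. L is symmetric positive semidefinite, so every eigenvalue is real and nonnegative. The single zero eigenvalue shows the graph is connected. The eigenvalues sum to 14, which equals trace(L) = 2|E|.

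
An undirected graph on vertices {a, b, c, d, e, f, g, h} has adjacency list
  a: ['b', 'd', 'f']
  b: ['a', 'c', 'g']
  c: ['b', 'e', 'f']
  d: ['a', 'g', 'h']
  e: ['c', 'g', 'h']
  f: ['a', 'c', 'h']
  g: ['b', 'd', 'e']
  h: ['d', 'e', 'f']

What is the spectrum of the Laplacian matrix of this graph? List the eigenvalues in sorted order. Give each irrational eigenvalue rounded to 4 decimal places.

[0, 2, 2, 2, 4, 4, 4, 6]

With the vertex order [a, b, c, d, e, f, g, h], the degrees are [3, 3, 3, 3, 3, 3, 3, 3], giving D = diag(3, 3, 3, 3, 3, 3, 3, 3) and L = D - A. The multiplicity of 0 as a Laplacian eigenvalue equals the number of connected components. The single zero eigenvalue shows the graph is connected.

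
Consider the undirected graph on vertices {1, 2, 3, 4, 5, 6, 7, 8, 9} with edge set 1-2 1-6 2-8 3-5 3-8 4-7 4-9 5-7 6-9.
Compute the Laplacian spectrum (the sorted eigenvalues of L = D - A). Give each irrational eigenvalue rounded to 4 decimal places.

[0, 0.4679, 0.4679, 1.6527, 1.6527, 3, 3, 3.8794, 3.8794]

Reading degrees in the order [1, 2, 3, 4, 5, 6, 7, 8, 9] gives [2, 2, 2, 2, 2, 2, 2, 2, 2]; set D = diag(2, 2, 2, 2, 2, 2, 2, 2, 2) and form L = D - A. The multiplicity of 0 as a Laplacian eigenvalue equals the number of connected components. The single zero eigenvalue shows the graph is connected. The largest eigenvalue, 3.8794, is at most the vertex count 9.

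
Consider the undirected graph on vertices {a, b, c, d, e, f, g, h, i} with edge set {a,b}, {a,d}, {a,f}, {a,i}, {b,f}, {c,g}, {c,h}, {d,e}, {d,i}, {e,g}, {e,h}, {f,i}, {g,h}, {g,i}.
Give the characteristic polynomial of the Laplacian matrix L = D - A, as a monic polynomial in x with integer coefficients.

x^9 - 28x^8 + 332x^7 - 2166x^6 + 8442x^5 - 19908x^4 + 27249x^3 - 19150x^2 + 4905x

Each diagonal entry of L is the vertex degree and each off-diagonal entry is -1 where an edge is present, 0 otherwise; in the order [a, b, c, d, e, f, g, h, i] the diagonal is [4, 2, 2, 3, 3, 3, 4, 3, 4]. Computing det(xI - L) by cofactor expansion (or equivalently via sum-over-permutations) gives x^9 - 28x^8 + 332x^7 - 2166x^6 + 8442x^5 - 19908x^4 + 27249x^3 - 19150x^2 + 4905x. The coefficient of x^8 equals -trace(L) = -28, matching the sum of degrees.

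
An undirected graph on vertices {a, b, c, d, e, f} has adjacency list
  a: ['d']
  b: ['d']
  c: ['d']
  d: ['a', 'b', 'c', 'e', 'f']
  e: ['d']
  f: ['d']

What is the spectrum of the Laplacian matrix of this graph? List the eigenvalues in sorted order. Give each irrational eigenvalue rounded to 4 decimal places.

Each diagonal entry of L is the vertex degree and each off-diagonal entry is -1 where an edge is present, 0 otherwise; in the order [a, b, c, d, e, f] the diagonal is [1, 1, 1, 5, 1, 1]. L is symmetric positive semidefinite, so every eigenvalue is real and nonnegative. There is one zero in the spectrum, matching the 1 component.

[0, 1, 1, 1, 1, 6]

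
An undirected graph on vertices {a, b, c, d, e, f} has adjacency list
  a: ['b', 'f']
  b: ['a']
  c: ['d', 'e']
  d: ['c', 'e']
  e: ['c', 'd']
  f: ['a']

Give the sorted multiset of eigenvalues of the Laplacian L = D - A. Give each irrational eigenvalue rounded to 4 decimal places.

Each diagonal entry of L is the vertex degree and each off-diagonal entry is -1 where an edge is present, 0 otherwise; in the order [a, b, c, d, e, f] the diagonal is [2, 1, 2, 2, 2, 1]. The multiplicity of 0 as a Laplacian eigenvalue equals the number of connected components. The 2 zero eigenvalues correspond to the 2 connected components. The eigenvalues sum to 10, which equals trace(L) = 2|E|. The largest eigenvalue, 3, is at most the vertex count 6.

[0, 0, 1, 3, 3, 3]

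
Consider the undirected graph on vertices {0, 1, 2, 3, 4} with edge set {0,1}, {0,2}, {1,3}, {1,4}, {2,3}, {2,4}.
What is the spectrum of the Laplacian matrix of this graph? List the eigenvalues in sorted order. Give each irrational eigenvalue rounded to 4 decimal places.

With the vertex order [0, 1, 2, 3, 4], the degrees are [2, 3, 3, 2, 2], giving D = diag(2, 3, 3, 2, 2) and L = D - A. L is symmetric positive semidefinite, so every eigenvalue is real and nonnegative. There is one zero in the spectrum, matching the 1 component.

[0, 2, 2, 3, 5]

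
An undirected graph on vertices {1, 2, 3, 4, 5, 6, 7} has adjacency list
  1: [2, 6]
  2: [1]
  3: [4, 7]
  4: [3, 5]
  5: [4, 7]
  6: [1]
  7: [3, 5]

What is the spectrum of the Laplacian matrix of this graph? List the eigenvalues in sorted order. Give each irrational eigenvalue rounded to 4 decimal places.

[0, 0, 1, 2, 2, 3, 4]

With the vertex order [1, 2, 3, 4, 5, 6, 7], the degrees are [2, 1, 2, 2, 2, 1, 2], giving D = diag(2, 1, 2, 2, 2, 1, 2) and L = D - A. Diagonalising L (or applying a numerical eigensolver to the 7x7 matrix) gives the spectrum above. The 2 zero eigenvalues correspond to the 2 connected components. The largest eigenvalue, 4, is at most the vertex count 7.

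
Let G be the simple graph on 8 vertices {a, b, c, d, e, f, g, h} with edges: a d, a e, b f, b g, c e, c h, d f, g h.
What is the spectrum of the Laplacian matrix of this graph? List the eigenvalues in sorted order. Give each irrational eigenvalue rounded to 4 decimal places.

Each diagonal entry of L is the vertex degree and each off-diagonal entry is -1 where an edge is present, 0 otherwise; in the order [a, b, c, d, e, f, g, h] the diagonal is [2, 2, 2, 2, 2, 2, 2, 2]. L is symmetric positive semidefinite, so every eigenvalue is real and nonnegative. The largest eigenvalue, 4, is at most the vertex count 8.

[0, 0.5858, 0.5858, 2, 2, 3.4142, 3.4142, 4]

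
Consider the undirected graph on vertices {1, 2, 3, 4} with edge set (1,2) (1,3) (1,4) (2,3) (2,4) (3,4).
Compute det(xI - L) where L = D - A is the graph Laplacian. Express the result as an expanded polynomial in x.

With the vertex order [1, 2, 3, 4], the degrees are [3, 3, 3, 3], giving D = diag(3, 3, 3, 3) and L = D - A. The eigenvalues of L are [0, 4, 4, 4]; the characteristic polynomial is the product of (x - lambda_i), which multiplies out to x^4 - 12x^3 + 48x^2 - 64x. The constant term is 0 because L is singular (the all-ones vector lies in its kernel). The eigenvalues sum to 12, which equals trace(L) = 2|E|.

x^4 - 12x^3 + 48x^2 - 64x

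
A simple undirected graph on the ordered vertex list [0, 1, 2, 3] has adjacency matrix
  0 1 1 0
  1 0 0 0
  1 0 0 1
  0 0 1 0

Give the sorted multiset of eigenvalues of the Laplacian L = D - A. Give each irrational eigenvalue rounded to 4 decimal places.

[0, 0.5858, 2, 3.4142]

Each diagonal entry of L is the vertex degree and each off-diagonal entry is -1 where an edge is present, 0 otherwise; in the order [0, 1, 2, 3] the diagonal is [2, 1, 2, 1]. L is symmetric positive semidefinite, so every eigenvalue is real and nonnegative. There is one zero in the spectrum, matching the 1 component. By the matrix-tree theorem the graph has (1/4) * product of the nonzero eigenvalues = 1 spanning tree.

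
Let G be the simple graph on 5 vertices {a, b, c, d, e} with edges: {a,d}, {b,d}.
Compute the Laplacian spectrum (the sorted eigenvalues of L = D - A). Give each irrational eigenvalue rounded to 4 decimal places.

Reading degrees in the order [a, b, c, d, e] gives [1, 1, 0, 2, 0]; set D = diag(1, 1, 0, 2, 0) and form L = D - A. L is symmetric positive semidefinite, so every eigenvalue is real and nonnegative. The 3 zero eigenvalues correspond to the 3 connected components. There are 3 zeros in the spectrum, matching the 3 components. The largest eigenvalue, 3, is at most the vertex count 5.

[0, 0, 0, 1, 3]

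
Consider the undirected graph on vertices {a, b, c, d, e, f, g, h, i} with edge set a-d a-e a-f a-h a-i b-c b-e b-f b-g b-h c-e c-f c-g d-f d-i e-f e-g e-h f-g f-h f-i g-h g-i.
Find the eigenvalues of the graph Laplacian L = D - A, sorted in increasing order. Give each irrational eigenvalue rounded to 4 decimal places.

Reading degrees in the order [a, b, c, d, e, f, g, h, i] gives [5, 5, 4, 3, 6, 8, 6, 5, 4]; set D = diag(5, 5, 4, 3, 6, 8, 6, 5, 4) and form L = D - A. L is symmetric positive semidefinite, so every eigenvalue is real and nonnegative. By the matrix-tree theorem the graph has (1/9) * product of the nonzero eigenvalues = 70156 spanning trees.

[0, 2.0984, 4.1327, 4.4461, 5.4106, 6.4180, 6.8989, 7.5955, 9]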